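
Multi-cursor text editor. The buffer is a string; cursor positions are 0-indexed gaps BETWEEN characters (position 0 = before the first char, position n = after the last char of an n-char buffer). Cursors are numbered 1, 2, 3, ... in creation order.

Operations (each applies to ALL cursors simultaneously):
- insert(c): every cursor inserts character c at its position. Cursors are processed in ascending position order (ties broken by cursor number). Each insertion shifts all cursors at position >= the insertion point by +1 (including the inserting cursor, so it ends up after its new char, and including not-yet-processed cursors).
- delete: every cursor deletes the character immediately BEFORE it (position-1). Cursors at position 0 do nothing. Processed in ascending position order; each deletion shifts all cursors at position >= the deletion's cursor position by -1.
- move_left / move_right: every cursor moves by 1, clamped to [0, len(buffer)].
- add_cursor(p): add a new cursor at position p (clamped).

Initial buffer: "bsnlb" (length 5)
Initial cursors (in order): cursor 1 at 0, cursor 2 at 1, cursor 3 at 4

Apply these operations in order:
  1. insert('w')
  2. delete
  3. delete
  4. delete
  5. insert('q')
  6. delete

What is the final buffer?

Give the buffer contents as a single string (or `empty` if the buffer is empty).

After op 1 (insert('w')): buffer="wbwsnlwb" (len 8), cursors c1@1 c2@3 c3@7, authorship 1.2...3.
After op 2 (delete): buffer="bsnlb" (len 5), cursors c1@0 c2@1 c3@4, authorship .....
After op 3 (delete): buffer="snb" (len 3), cursors c1@0 c2@0 c3@2, authorship ...
After op 4 (delete): buffer="sb" (len 2), cursors c1@0 c2@0 c3@1, authorship ..
After op 5 (insert('q')): buffer="qqsqb" (len 5), cursors c1@2 c2@2 c3@4, authorship 12.3.
After op 6 (delete): buffer="sb" (len 2), cursors c1@0 c2@0 c3@1, authorship ..

Answer: sb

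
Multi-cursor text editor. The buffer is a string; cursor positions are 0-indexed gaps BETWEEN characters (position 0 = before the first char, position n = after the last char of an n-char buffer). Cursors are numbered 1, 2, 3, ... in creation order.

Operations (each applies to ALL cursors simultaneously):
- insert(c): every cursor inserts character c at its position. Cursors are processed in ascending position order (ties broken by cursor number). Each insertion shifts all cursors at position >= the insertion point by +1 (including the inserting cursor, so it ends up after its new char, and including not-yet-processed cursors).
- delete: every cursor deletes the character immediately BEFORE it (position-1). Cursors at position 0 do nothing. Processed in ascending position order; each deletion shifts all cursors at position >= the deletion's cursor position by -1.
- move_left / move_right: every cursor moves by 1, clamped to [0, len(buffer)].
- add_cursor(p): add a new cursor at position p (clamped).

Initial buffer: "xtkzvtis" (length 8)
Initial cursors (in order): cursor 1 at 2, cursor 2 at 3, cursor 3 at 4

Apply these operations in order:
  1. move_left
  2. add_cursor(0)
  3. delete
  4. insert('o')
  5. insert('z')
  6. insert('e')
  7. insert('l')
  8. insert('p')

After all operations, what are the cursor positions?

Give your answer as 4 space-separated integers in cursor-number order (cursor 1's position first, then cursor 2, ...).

Answer: 20 20 20 20

Derivation:
After op 1 (move_left): buffer="xtkzvtis" (len 8), cursors c1@1 c2@2 c3@3, authorship ........
After op 2 (add_cursor(0)): buffer="xtkzvtis" (len 8), cursors c4@0 c1@1 c2@2 c3@3, authorship ........
After op 3 (delete): buffer="zvtis" (len 5), cursors c1@0 c2@0 c3@0 c4@0, authorship .....
After op 4 (insert('o')): buffer="oooozvtis" (len 9), cursors c1@4 c2@4 c3@4 c4@4, authorship 1234.....
After op 5 (insert('z')): buffer="oooozzzzzvtis" (len 13), cursors c1@8 c2@8 c3@8 c4@8, authorship 12341234.....
After op 6 (insert('e')): buffer="oooozzzzeeeezvtis" (len 17), cursors c1@12 c2@12 c3@12 c4@12, authorship 123412341234.....
After op 7 (insert('l')): buffer="oooozzzzeeeellllzvtis" (len 21), cursors c1@16 c2@16 c3@16 c4@16, authorship 1234123412341234.....
After op 8 (insert('p')): buffer="oooozzzzeeeellllppppzvtis" (len 25), cursors c1@20 c2@20 c3@20 c4@20, authorship 12341234123412341234.....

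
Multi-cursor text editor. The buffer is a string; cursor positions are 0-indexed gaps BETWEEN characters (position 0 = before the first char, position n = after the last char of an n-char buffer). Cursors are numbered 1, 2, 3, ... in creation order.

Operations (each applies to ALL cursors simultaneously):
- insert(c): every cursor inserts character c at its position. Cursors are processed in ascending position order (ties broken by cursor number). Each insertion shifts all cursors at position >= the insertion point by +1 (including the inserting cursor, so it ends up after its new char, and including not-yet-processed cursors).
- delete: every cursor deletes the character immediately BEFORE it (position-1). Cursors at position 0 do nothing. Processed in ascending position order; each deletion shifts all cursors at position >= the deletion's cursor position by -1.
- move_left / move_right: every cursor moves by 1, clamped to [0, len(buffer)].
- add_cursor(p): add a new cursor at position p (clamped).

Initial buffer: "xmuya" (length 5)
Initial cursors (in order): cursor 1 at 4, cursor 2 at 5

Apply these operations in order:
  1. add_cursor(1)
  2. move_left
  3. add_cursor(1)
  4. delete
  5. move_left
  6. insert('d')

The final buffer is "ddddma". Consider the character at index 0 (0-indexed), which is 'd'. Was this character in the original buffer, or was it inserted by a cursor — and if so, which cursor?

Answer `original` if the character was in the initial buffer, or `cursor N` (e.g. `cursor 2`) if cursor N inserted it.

After op 1 (add_cursor(1)): buffer="xmuya" (len 5), cursors c3@1 c1@4 c2@5, authorship .....
After op 2 (move_left): buffer="xmuya" (len 5), cursors c3@0 c1@3 c2@4, authorship .....
After op 3 (add_cursor(1)): buffer="xmuya" (len 5), cursors c3@0 c4@1 c1@3 c2@4, authorship .....
After op 4 (delete): buffer="ma" (len 2), cursors c3@0 c4@0 c1@1 c2@1, authorship ..
After op 5 (move_left): buffer="ma" (len 2), cursors c1@0 c2@0 c3@0 c4@0, authorship ..
After op 6 (insert('d')): buffer="ddddma" (len 6), cursors c1@4 c2@4 c3@4 c4@4, authorship 1234..
Authorship (.=original, N=cursor N): 1 2 3 4 . .
Index 0: author = 1

Answer: cursor 1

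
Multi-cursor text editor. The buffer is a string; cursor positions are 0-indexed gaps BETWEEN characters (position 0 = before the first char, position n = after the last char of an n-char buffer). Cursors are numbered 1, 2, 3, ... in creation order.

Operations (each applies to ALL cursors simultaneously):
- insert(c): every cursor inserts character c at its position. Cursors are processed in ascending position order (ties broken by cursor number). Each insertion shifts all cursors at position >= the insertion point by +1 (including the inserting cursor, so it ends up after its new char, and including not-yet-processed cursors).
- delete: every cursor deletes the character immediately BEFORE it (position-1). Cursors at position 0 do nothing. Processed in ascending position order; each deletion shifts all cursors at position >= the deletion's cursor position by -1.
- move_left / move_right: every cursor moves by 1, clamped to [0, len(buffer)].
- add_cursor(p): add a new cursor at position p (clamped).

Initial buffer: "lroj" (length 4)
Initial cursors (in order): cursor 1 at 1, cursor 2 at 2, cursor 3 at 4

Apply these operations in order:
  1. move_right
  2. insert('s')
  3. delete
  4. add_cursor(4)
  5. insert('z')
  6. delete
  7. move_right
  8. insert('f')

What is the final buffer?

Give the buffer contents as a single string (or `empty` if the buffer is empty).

After op 1 (move_right): buffer="lroj" (len 4), cursors c1@2 c2@3 c3@4, authorship ....
After op 2 (insert('s')): buffer="lrsosjs" (len 7), cursors c1@3 c2@5 c3@7, authorship ..1.2.3
After op 3 (delete): buffer="lroj" (len 4), cursors c1@2 c2@3 c3@4, authorship ....
After op 4 (add_cursor(4)): buffer="lroj" (len 4), cursors c1@2 c2@3 c3@4 c4@4, authorship ....
After op 5 (insert('z')): buffer="lrzozjzz" (len 8), cursors c1@3 c2@5 c3@8 c4@8, authorship ..1.2.34
After op 6 (delete): buffer="lroj" (len 4), cursors c1@2 c2@3 c3@4 c4@4, authorship ....
After op 7 (move_right): buffer="lroj" (len 4), cursors c1@3 c2@4 c3@4 c4@4, authorship ....
After op 8 (insert('f')): buffer="lrofjfff" (len 8), cursors c1@4 c2@8 c3@8 c4@8, authorship ...1.234

Answer: lrofjfff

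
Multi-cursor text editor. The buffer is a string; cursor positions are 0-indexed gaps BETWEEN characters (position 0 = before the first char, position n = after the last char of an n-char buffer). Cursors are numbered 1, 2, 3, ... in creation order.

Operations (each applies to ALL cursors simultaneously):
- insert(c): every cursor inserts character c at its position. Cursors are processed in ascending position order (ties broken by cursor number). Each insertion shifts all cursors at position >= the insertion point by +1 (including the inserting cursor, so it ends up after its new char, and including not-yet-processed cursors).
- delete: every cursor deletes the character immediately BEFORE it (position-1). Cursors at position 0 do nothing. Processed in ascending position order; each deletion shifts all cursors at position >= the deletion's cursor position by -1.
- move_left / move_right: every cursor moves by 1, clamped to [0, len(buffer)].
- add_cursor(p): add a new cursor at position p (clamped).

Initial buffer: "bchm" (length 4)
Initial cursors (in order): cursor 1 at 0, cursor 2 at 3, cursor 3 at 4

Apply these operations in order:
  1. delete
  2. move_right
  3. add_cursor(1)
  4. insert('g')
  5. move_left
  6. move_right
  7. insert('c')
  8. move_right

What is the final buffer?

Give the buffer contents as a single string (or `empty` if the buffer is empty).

After op 1 (delete): buffer="bc" (len 2), cursors c1@0 c2@2 c3@2, authorship ..
After op 2 (move_right): buffer="bc" (len 2), cursors c1@1 c2@2 c3@2, authorship ..
After op 3 (add_cursor(1)): buffer="bc" (len 2), cursors c1@1 c4@1 c2@2 c3@2, authorship ..
After op 4 (insert('g')): buffer="bggcgg" (len 6), cursors c1@3 c4@3 c2@6 c3@6, authorship .14.23
After op 5 (move_left): buffer="bggcgg" (len 6), cursors c1@2 c4@2 c2@5 c3@5, authorship .14.23
After op 6 (move_right): buffer="bggcgg" (len 6), cursors c1@3 c4@3 c2@6 c3@6, authorship .14.23
After op 7 (insert('c')): buffer="bggcccggcc" (len 10), cursors c1@5 c4@5 c2@10 c3@10, authorship .1414.2323
After op 8 (move_right): buffer="bggcccggcc" (len 10), cursors c1@6 c4@6 c2@10 c3@10, authorship .1414.2323

Answer: bggcccggcc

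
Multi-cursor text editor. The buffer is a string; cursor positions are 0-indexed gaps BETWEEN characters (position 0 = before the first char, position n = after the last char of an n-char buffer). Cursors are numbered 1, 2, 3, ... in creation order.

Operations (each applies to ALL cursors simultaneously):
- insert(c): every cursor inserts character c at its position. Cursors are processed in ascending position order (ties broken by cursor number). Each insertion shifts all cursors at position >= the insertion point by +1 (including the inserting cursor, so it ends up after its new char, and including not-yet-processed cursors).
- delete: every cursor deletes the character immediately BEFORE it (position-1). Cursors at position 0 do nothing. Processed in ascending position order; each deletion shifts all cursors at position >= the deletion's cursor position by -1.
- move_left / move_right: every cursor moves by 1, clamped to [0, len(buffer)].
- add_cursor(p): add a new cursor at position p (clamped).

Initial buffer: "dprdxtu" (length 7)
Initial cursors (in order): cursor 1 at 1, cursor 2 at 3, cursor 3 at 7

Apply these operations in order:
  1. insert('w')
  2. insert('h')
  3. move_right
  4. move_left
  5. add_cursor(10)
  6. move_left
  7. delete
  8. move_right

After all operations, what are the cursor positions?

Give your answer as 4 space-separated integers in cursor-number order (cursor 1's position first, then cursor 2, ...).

After op 1 (insert('w')): buffer="dwprwdxtuw" (len 10), cursors c1@2 c2@5 c3@10, authorship .1..2....3
After op 2 (insert('h')): buffer="dwhprwhdxtuwh" (len 13), cursors c1@3 c2@7 c3@13, authorship .11..22....33
After op 3 (move_right): buffer="dwhprwhdxtuwh" (len 13), cursors c1@4 c2@8 c3@13, authorship .11..22....33
After op 4 (move_left): buffer="dwhprwhdxtuwh" (len 13), cursors c1@3 c2@7 c3@12, authorship .11..22....33
After op 5 (add_cursor(10)): buffer="dwhprwhdxtuwh" (len 13), cursors c1@3 c2@7 c4@10 c3@12, authorship .11..22....33
After op 6 (move_left): buffer="dwhprwhdxtuwh" (len 13), cursors c1@2 c2@6 c4@9 c3@11, authorship .11..22....33
After op 7 (delete): buffer="dhprhdtwh" (len 9), cursors c1@1 c2@4 c4@6 c3@7, authorship .1..2..33
After op 8 (move_right): buffer="dhprhdtwh" (len 9), cursors c1@2 c2@5 c4@7 c3@8, authorship .1..2..33

Answer: 2 5 8 7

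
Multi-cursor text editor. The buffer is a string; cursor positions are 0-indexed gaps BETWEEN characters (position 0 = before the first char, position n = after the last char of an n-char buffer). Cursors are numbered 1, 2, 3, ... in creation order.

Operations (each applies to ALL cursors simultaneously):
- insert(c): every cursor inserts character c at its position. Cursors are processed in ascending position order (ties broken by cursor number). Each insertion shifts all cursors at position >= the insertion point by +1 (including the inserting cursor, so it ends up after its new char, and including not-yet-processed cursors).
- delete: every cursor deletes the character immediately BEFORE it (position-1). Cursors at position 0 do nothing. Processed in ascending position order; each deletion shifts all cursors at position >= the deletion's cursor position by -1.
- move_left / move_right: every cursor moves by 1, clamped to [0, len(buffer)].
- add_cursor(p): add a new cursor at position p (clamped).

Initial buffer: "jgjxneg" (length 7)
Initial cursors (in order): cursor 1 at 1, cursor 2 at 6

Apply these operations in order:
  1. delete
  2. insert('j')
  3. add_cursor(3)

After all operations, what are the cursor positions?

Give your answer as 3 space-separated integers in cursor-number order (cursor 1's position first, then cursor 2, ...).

Answer: 1 6 3

Derivation:
After op 1 (delete): buffer="gjxng" (len 5), cursors c1@0 c2@4, authorship .....
After op 2 (insert('j')): buffer="jgjxnjg" (len 7), cursors c1@1 c2@6, authorship 1....2.
After op 3 (add_cursor(3)): buffer="jgjxnjg" (len 7), cursors c1@1 c3@3 c2@6, authorship 1....2.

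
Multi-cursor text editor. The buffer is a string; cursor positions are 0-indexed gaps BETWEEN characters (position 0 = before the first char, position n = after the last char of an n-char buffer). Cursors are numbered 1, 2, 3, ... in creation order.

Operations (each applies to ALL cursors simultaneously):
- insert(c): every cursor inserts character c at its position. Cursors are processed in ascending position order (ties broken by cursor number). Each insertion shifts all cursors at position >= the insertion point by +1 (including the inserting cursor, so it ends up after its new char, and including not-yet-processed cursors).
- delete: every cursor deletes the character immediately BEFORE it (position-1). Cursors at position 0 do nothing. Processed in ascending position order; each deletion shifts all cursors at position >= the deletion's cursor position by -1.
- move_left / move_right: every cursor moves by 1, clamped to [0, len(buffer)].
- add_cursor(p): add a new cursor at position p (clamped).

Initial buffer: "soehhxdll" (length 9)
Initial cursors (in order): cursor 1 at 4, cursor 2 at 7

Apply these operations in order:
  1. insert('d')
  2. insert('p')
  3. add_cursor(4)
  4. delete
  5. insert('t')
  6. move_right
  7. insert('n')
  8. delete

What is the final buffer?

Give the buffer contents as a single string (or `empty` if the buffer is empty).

Answer: soetdthxddtll

Derivation:
After op 1 (insert('d')): buffer="soehdhxddll" (len 11), cursors c1@5 c2@9, authorship ....1...2..
After op 2 (insert('p')): buffer="soehdphxddpll" (len 13), cursors c1@6 c2@11, authorship ....11...22..
After op 3 (add_cursor(4)): buffer="soehdphxddpll" (len 13), cursors c3@4 c1@6 c2@11, authorship ....11...22..
After op 4 (delete): buffer="soedhxddll" (len 10), cursors c3@3 c1@4 c2@8, authorship ...1...2..
After op 5 (insert('t')): buffer="soetdthxddtll" (len 13), cursors c3@4 c1@6 c2@11, authorship ...311...22..
After op 6 (move_right): buffer="soetdthxddtll" (len 13), cursors c3@5 c1@7 c2@12, authorship ...311...22..
After op 7 (insert('n')): buffer="soetdnthnxddtlnl" (len 16), cursors c3@6 c1@9 c2@15, authorship ...3131.1..22.2.
After op 8 (delete): buffer="soetdthxddtll" (len 13), cursors c3@5 c1@7 c2@12, authorship ...311...22..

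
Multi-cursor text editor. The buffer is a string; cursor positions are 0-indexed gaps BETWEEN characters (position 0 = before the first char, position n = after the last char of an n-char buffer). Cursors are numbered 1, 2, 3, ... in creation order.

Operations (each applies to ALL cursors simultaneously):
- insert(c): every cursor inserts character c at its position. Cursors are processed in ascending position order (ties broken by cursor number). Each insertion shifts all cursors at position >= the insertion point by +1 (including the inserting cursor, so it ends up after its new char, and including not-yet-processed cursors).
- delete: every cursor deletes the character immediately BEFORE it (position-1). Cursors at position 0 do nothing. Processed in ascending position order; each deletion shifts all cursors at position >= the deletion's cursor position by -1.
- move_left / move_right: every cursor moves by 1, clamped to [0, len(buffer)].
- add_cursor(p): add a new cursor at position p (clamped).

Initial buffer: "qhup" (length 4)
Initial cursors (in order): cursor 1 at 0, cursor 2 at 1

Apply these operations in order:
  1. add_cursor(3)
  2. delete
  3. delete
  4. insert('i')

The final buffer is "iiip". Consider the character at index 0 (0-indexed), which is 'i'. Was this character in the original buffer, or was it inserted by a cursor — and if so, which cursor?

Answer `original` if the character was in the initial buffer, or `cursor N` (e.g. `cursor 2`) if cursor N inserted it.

After op 1 (add_cursor(3)): buffer="qhup" (len 4), cursors c1@0 c2@1 c3@3, authorship ....
After op 2 (delete): buffer="hp" (len 2), cursors c1@0 c2@0 c3@1, authorship ..
After op 3 (delete): buffer="p" (len 1), cursors c1@0 c2@0 c3@0, authorship .
After op 4 (insert('i')): buffer="iiip" (len 4), cursors c1@3 c2@3 c3@3, authorship 123.
Authorship (.=original, N=cursor N): 1 2 3 .
Index 0: author = 1

Answer: cursor 1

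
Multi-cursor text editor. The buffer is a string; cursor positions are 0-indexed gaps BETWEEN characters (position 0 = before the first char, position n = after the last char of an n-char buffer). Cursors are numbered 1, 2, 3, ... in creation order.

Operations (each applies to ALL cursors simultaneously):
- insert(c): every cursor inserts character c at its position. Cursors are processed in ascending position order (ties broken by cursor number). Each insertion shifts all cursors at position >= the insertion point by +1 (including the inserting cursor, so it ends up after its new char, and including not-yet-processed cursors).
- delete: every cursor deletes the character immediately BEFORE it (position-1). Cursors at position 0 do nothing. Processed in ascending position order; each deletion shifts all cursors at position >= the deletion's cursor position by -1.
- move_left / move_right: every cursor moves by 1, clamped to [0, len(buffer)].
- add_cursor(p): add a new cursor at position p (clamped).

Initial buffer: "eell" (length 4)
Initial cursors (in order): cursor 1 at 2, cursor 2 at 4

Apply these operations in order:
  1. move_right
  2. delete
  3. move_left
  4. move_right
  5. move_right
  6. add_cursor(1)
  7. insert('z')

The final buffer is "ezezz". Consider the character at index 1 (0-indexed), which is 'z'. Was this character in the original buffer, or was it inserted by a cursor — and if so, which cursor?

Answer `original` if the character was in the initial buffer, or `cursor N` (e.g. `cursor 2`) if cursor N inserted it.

Answer: cursor 3

Derivation:
After op 1 (move_right): buffer="eell" (len 4), cursors c1@3 c2@4, authorship ....
After op 2 (delete): buffer="ee" (len 2), cursors c1@2 c2@2, authorship ..
After op 3 (move_left): buffer="ee" (len 2), cursors c1@1 c2@1, authorship ..
After op 4 (move_right): buffer="ee" (len 2), cursors c1@2 c2@2, authorship ..
After op 5 (move_right): buffer="ee" (len 2), cursors c1@2 c2@2, authorship ..
After op 6 (add_cursor(1)): buffer="ee" (len 2), cursors c3@1 c1@2 c2@2, authorship ..
After op 7 (insert('z')): buffer="ezezz" (len 5), cursors c3@2 c1@5 c2@5, authorship .3.12
Authorship (.=original, N=cursor N): . 3 . 1 2
Index 1: author = 3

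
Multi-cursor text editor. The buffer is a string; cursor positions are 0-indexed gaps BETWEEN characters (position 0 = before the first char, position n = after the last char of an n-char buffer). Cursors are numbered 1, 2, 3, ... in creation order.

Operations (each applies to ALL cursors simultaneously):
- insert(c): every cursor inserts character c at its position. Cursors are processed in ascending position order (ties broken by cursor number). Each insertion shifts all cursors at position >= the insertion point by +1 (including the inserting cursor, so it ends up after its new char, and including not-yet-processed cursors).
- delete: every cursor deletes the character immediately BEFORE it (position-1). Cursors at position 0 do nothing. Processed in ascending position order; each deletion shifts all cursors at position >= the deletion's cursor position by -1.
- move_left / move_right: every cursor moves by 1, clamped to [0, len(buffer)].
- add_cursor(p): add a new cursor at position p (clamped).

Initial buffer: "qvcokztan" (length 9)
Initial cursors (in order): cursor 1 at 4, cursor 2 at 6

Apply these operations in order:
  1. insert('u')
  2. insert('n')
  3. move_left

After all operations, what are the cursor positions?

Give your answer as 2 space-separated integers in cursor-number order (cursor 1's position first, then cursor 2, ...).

Answer: 5 9

Derivation:
After op 1 (insert('u')): buffer="qvcoukzutan" (len 11), cursors c1@5 c2@8, authorship ....1..2...
After op 2 (insert('n')): buffer="qvcounkzuntan" (len 13), cursors c1@6 c2@10, authorship ....11..22...
After op 3 (move_left): buffer="qvcounkzuntan" (len 13), cursors c1@5 c2@9, authorship ....11..22...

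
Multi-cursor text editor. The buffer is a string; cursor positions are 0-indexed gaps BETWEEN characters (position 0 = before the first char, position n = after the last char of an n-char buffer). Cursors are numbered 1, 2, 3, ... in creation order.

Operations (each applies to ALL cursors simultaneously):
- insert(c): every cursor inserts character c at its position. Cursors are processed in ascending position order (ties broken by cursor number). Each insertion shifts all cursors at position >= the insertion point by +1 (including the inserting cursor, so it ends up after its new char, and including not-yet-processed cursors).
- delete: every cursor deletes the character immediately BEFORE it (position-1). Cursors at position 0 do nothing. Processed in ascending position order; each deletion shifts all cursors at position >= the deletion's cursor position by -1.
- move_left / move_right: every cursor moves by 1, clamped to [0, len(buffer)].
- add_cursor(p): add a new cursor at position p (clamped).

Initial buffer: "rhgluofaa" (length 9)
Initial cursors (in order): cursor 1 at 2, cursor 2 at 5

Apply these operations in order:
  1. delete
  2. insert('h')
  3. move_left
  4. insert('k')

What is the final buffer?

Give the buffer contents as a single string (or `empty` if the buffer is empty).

After op 1 (delete): buffer="rglofaa" (len 7), cursors c1@1 c2@3, authorship .......
After op 2 (insert('h')): buffer="rhglhofaa" (len 9), cursors c1@2 c2@5, authorship .1..2....
After op 3 (move_left): buffer="rhglhofaa" (len 9), cursors c1@1 c2@4, authorship .1..2....
After op 4 (insert('k')): buffer="rkhglkhofaa" (len 11), cursors c1@2 c2@6, authorship .11..22....

Answer: rkhglkhofaa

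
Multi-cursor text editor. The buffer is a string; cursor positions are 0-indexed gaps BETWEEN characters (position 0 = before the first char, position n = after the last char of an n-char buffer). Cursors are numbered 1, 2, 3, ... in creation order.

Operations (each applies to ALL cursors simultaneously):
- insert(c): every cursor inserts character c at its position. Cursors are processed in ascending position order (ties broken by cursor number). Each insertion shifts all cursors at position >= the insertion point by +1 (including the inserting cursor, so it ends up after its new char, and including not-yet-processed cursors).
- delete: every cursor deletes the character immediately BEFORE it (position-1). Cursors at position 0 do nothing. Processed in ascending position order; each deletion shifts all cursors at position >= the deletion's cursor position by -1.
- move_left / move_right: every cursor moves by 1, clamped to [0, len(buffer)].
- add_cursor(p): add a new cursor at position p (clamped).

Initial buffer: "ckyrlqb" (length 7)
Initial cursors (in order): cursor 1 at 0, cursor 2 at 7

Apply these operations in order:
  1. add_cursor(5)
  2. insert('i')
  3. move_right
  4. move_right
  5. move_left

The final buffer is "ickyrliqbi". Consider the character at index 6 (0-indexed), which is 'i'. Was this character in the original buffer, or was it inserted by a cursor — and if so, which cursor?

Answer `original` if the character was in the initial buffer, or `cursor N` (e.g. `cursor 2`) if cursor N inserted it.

Answer: cursor 3

Derivation:
After op 1 (add_cursor(5)): buffer="ckyrlqb" (len 7), cursors c1@0 c3@5 c2@7, authorship .......
After op 2 (insert('i')): buffer="ickyrliqbi" (len 10), cursors c1@1 c3@7 c2@10, authorship 1.....3..2
After op 3 (move_right): buffer="ickyrliqbi" (len 10), cursors c1@2 c3@8 c2@10, authorship 1.....3..2
After op 4 (move_right): buffer="ickyrliqbi" (len 10), cursors c1@3 c3@9 c2@10, authorship 1.....3..2
After op 5 (move_left): buffer="ickyrliqbi" (len 10), cursors c1@2 c3@8 c2@9, authorship 1.....3..2
Authorship (.=original, N=cursor N): 1 . . . . . 3 . . 2
Index 6: author = 3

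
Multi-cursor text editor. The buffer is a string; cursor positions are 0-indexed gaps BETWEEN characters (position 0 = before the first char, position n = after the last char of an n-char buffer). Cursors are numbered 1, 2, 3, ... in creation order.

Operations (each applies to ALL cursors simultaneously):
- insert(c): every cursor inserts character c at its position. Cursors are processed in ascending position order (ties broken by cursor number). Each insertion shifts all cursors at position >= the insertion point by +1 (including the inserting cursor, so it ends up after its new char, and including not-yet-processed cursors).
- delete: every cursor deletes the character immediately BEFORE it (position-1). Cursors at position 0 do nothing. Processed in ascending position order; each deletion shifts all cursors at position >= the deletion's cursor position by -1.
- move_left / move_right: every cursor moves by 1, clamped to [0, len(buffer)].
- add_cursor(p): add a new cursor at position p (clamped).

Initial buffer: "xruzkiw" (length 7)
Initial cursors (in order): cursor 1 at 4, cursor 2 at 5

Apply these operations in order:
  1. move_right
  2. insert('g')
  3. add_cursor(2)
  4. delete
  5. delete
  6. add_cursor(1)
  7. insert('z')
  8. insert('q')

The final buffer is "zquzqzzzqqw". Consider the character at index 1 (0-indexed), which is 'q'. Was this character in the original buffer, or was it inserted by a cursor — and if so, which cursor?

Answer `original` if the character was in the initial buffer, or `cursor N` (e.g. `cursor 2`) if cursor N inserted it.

After op 1 (move_right): buffer="xruzkiw" (len 7), cursors c1@5 c2@6, authorship .......
After op 2 (insert('g')): buffer="xruzkgigw" (len 9), cursors c1@6 c2@8, authorship .....1.2.
After op 3 (add_cursor(2)): buffer="xruzkgigw" (len 9), cursors c3@2 c1@6 c2@8, authorship .....1.2.
After op 4 (delete): buffer="xuzkiw" (len 6), cursors c3@1 c1@4 c2@5, authorship ......
After op 5 (delete): buffer="uzw" (len 3), cursors c3@0 c1@2 c2@2, authorship ...
After op 6 (add_cursor(1)): buffer="uzw" (len 3), cursors c3@0 c4@1 c1@2 c2@2, authorship ...
After op 7 (insert('z')): buffer="zuzzzzw" (len 7), cursors c3@1 c4@3 c1@6 c2@6, authorship 3.4.12.
After op 8 (insert('q')): buffer="zquzqzzzqqw" (len 11), cursors c3@2 c4@5 c1@10 c2@10, authorship 33.44.1212.
Authorship (.=original, N=cursor N): 3 3 . 4 4 . 1 2 1 2 .
Index 1: author = 3

Answer: cursor 3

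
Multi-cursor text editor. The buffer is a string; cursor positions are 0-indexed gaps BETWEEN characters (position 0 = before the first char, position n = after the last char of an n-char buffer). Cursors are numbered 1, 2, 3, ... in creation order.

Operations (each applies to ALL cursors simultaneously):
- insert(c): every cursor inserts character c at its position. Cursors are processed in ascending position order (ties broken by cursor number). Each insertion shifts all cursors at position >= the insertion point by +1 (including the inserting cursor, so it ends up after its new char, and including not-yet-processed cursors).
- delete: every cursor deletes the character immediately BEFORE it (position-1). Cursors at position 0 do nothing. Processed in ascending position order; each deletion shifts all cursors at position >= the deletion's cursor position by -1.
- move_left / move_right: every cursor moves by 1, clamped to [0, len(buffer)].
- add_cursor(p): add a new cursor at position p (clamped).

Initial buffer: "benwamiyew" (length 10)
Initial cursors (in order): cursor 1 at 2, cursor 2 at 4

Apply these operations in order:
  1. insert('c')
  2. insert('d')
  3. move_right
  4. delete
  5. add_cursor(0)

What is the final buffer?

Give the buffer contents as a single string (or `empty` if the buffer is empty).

Answer: becdwcdmiyew

Derivation:
After op 1 (insert('c')): buffer="becnwcamiyew" (len 12), cursors c1@3 c2@6, authorship ..1..2......
After op 2 (insert('d')): buffer="becdnwcdamiyew" (len 14), cursors c1@4 c2@8, authorship ..11..22......
After op 3 (move_right): buffer="becdnwcdamiyew" (len 14), cursors c1@5 c2@9, authorship ..11..22......
After op 4 (delete): buffer="becdwcdmiyew" (len 12), cursors c1@4 c2@7, authorship ..11.22.....
After op 5 (add_cursor(0)): buffer="becdwcdmiyew" (len 12), cursors c3@0 c1@4 c2@7, authorship ..11.22.....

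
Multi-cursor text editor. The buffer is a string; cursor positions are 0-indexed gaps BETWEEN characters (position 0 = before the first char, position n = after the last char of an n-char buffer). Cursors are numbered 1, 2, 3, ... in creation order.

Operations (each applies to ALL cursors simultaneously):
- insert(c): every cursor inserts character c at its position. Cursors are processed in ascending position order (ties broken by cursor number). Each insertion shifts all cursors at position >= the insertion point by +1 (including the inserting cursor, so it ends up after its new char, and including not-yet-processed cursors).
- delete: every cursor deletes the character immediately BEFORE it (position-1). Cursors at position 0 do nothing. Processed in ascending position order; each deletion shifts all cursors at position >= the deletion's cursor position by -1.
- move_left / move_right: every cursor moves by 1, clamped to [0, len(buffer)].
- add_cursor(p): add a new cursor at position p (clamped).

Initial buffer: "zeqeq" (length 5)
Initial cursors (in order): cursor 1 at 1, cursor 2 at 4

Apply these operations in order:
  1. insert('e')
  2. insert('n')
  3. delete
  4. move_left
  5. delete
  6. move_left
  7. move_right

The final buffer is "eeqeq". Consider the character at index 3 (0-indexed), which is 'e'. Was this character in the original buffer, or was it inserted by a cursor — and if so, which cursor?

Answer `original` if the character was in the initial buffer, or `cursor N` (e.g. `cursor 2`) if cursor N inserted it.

After op 1 (insert('e')): buffer="zeeqeeq" (len 7), cursors c1@2 c2@6, authorship .1...2.
After op 2 (insert('n')): buffer="zeneqeenq" (len 9), cursors c1@3 c2@8, authorship .11...22.
After op 3 (delete): buffer="zeeqeeq" (len 7), cursors c1@2 c2@6, authorship .1...2.
After op 4 (move_left): buffer="zeeqeeq" (len 7), cursors c1@1 c2@5, authorship .1...2.
After op 5 (delete): buffer="eeqeq" (len 5), cursors c1@0 c2@3, authorship 1..2.
After op 6 (move_left): buffer="eeqeq" (len 5), cursors c1@0 c2@2, authorship 1..2.
After op 7 (move_right): buffer="eeqeq" (len 5), cursors c1@1 c2@3, authorship 1..2.
Authorship (.=original, N=cursor N): 1 . . 2 .
Index 3: author = 2

Answer: cursor 2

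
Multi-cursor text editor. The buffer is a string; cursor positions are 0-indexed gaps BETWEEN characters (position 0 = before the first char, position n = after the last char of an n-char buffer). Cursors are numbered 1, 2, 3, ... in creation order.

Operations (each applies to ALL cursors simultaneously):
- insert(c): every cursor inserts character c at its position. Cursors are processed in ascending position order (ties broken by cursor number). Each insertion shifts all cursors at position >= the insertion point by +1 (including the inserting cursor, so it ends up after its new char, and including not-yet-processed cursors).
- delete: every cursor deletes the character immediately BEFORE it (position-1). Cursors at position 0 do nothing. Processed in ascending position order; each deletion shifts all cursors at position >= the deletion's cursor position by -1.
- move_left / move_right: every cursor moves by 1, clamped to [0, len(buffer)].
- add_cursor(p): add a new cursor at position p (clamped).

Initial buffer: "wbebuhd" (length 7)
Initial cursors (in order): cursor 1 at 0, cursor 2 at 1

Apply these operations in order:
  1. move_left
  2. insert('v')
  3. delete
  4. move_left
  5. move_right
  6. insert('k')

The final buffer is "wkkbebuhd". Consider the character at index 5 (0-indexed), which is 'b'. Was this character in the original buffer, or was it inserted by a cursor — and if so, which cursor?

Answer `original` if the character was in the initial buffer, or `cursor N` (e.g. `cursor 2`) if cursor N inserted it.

After op 1 (move_left): buffer="wbebuhd" (len 7), cursors c1@0 c2@0, authorship .......
After op 2 (insert('v')): buffer="vvwbebuhd" (len 9), cursors c1@2 c2@2, authorship 12.......
After op 3 (delete): buffer="wbebuhd" (len 7), cursors c1@0 c2@0, authorship .......
After op 4 (move_left): buffer="wbebuhd" (len 7), cursors c1@0 c2@0, authorship .......
After op 5 (move_right): buffer="wbebuhd" (len 7), cursors c1@1 c2@1, authorship .......
After op 6 (insert('k')): buffer="wkkbebuhd" (len 9), cursors c1@3 c2@3, authorship .12......
Authorship (.=original, N=cursor N): . 1 2 . . . . . .
Index 5: author = original

Answer: original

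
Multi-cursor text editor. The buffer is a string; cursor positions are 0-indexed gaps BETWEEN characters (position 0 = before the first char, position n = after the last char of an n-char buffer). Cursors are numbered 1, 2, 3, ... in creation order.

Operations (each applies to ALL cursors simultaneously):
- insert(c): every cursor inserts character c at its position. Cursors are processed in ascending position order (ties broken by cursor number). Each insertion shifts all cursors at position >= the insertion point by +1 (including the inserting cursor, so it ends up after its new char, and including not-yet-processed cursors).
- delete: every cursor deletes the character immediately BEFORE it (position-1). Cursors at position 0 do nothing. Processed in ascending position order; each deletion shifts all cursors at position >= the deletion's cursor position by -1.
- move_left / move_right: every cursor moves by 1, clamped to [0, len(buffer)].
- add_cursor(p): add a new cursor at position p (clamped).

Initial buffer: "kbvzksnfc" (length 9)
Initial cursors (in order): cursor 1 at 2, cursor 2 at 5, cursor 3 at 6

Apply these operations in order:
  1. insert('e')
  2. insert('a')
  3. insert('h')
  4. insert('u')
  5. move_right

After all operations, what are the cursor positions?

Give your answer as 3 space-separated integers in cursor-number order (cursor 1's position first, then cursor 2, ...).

Answer: 7 14 19

Derivation:
After op 1 (insert('e')): buffer="kbevzkesenfc" (len 12), cursors c1@3 c2@7 c3@9, authorship ..1...2.3...
After op 2 (insert('a')): buffer="kbeavzkeaseanfc" (len 15), cursors c1@4 c2@9 c3@12, authorship ..11...22.33...
After op 3 (insert('h')): buffer="kbeahvzkeahseahnfc" (len 18), cursors c1@5 c2@11 c3@15, authorship ..111...222.333...
After op 4 (insert('u')): buffer="kbeahuvzkeahuseahunfc" (len 21), cursors c1@6 c2@13 c3@18, authorship ..1111...2222.3333...
After op 5 (move_right): buffer="kbeahuvzkeahuseahunfc" (len 21), cursors c1@7 c2@14 c3@19, authorship ..1111...2222.3333...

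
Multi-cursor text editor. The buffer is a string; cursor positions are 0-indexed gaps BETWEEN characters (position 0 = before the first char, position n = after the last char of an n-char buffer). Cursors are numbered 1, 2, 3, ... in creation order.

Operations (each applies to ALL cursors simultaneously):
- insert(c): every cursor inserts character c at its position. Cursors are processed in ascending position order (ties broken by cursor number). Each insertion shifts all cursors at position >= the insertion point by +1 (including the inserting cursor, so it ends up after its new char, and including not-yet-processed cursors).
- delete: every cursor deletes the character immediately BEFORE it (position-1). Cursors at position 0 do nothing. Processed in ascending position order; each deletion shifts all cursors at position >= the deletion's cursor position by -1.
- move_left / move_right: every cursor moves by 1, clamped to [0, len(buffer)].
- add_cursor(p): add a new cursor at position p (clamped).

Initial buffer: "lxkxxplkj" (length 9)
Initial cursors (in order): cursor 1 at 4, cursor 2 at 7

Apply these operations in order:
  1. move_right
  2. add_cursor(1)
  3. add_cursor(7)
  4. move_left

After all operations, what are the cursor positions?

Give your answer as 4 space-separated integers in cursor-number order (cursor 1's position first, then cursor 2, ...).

After op 1 (move_right): buffer="lxkxxplkj" (len 9), cursors c1@5 c2@8, authorship .........
After op 2 (add_cursor(1)): buffer="lxkxxplkj" (len 9), cursors c3@1 c1@5 c2@8, authorship .........
After op 3 (add_cursor(7)): buffer="lxkxxplkj" (len 9), cursors c3@1 c1@5 c4@7 c2@8, authorship .........
After op 4 (move_left): buffer="lxkxxplkj" (len 9), cursors c3@0 c1@4 c4@6 c2@7, authorship .........

Answer: 4 7 0 6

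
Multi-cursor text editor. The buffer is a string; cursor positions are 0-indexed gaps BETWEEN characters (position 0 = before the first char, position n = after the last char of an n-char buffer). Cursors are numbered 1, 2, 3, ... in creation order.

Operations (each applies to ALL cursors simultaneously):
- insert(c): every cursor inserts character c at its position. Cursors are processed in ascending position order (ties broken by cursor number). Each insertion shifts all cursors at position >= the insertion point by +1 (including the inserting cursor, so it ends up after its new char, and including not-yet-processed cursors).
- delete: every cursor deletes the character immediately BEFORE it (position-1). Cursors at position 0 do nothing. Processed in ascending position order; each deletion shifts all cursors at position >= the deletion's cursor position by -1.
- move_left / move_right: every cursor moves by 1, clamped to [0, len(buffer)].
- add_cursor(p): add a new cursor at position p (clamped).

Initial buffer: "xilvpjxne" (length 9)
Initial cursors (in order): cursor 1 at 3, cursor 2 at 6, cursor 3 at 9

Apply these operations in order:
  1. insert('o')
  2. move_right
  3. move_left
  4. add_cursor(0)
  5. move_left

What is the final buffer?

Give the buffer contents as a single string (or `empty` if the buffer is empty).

After op 1 (insert('o')): buffer="xilovpjoxneo" (len 12), cursors c1@4 c2@8 c3@12, authorship ...1...2...3
After op 2 (move_right): buffer="xilovpjoxneo" (len 12), cursors c1@5 c2@9 c3@12, authorship ...1...2...3
After op 3 (move_left): buffer="xilovpjoxneo" (len 12), cursors c1@4 c2@8 c3@11, authorship ...1...2...3
After op 4 (add_cursor(0)): buffer="xilovpjoxneo" (len 12), cursors c4@0 c1@4 c2@8 c3@11, authorship ...1...2...3
After op 5 (move_left): buffer="xilovpjoxneo" (len 12), cursors c4@0 c1@3 c2@7 c3@10, authorship ...1...2...3

Answer: xilovpjoxneo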